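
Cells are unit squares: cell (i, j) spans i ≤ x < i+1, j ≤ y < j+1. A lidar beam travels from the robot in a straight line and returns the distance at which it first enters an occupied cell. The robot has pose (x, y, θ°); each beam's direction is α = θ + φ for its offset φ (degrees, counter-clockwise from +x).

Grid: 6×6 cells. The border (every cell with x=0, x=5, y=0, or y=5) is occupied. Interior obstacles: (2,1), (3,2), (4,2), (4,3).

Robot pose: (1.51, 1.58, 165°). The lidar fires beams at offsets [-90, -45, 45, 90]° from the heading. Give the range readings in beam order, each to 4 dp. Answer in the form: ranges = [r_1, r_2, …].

beam 1: φ=-90°, α=75°
  d=(0.2588,0.9659)  start (1,1)  tX=1.8932 tY=0.4348  stride 1/|dx|=3.8637 1/|dy|=1.0353
    cross y-line → (1,2), t=0.4348
    cross y-line → (1,3), t=1.4701
    cross x-line → (2,3), t=1.8932
    cross y-line → (2,4), t=2.5054
    cross y-line → (2,5), t=3.5406 (wall)
  → r_1 = 3.5406
beam 2: φ=-45°, α=120°
  d=(-0.5000,0.8660)  start (1,1)  tX=1.0200 tY=0.4850  stride 1/|dx|=2.0000 1/|dy|=1.1547
    cross y-line → (1,2), t=0.4850
    cross x-line → (0,2), t=1.0200 (wall)
  → r_2 = 1.0200
beam 3: φ=45°, α=210°
  d=(-0.8660,-0.5000)  start (1,1)  tX=0.5889 tY=1.1600  stride 1/|dx|=1.1547 1/|dy|=2.0000
    cross x-line → (0,1), t=0.5889 (wall)
  → r_3 = 0.5889
beam 4: φ=90°, α=255°
  d=(-0.2588,-0.9659)  start (1,1)  tX=1.9705 tY=0.6005  stride 1/|dx|=3.8637 1/|dy|=1.0353
    cross y-line → (1,0), t=0.6005 (wall)
  → r_4 = 0.6005

ranges = [3.5406, 1.0200, 0.5889, 0.6005]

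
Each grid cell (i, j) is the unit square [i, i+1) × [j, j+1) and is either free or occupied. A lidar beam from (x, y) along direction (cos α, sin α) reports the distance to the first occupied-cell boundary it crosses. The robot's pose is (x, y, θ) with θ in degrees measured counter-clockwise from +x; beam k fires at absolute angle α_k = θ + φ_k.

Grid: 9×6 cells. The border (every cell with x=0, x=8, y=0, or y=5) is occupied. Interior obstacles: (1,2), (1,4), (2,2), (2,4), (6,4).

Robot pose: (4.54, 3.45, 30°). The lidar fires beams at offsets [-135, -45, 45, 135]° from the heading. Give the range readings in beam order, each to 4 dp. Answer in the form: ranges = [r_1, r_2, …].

ranges = [2.5364, 3.5821, 1.6047, 2.1250]

beam 1: φ=-135°, α=255°
  d=(-0.2588,-0.9659)  start (4,3)  tX=2.0864 tY=0.4659  stride 1/|dx|=3.8637 1/|dy|=1.0353
    cross y-line → (4,2), t=0.4659
    cross y-line → (4,1), t=1.5012
    cross x-line → (3,1), t=2.0864
    cross y-line → (3,0), t=2.5364 (wall)
  → r_1 = 2.5364
beam 2: φ=-45°, α=345°
  d=(0.9659,-0.2588)  start (4,3)  tX=0.4762 tY=1.7387  stride 1/|dx|=1.0353 1/|dy|=3.8637
    cross x-line → (5,3), t=0.4762
    cross x-line → (6,3), t=1.5115
    cross y-line → (6,2), t=1.7387
    cross x-line → (7,2), t=2.5468
    cross x-line → (8,2), t=3.5821 (wall)
  → r_2 = 3.5821
beam 3: φ=45°, α=75°
  d=(0.2588,0.9659)  start (4,3)  tX=1.7773 tY=0.5694  stride 1/|dx|=3.8637 1/|dy|=1.0353
    cross y-line → (4,4), t=0.5694
    cross y-line → (4,5), t=1.6047 (wall)
  → r_3 = 1.6047
beam 4: φ=135°, α=165°
  d=(-0.9659,0.2588)  start (4,3)  tX=0.5590 tY=2.1250  stride 1/|dx|=1.0353 1/|dy|=3.8637
    cross x-line → (3,3), t=0.5590
    cross x-line → (2,3), t=1.5943
    cross y-line → (2,4), t=2.1250 (wall)
  → r_4 = 2.1250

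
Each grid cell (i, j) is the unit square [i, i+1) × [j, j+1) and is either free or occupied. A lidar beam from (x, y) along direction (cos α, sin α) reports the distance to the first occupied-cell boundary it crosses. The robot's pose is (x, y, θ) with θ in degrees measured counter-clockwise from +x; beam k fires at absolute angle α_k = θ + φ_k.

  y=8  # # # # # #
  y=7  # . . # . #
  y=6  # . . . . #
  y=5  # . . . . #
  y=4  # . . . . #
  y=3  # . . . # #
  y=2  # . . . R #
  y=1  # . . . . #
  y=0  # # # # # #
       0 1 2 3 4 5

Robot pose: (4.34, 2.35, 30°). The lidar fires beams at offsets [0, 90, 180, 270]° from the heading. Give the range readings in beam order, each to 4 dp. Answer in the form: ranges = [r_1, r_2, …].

ranges = [0.7621, 6.5241, 2.7000, 1.3200]

beam 1: φ=0°, α=30°
  direction (0.8660, 0.5000); cell (4,2); t to first gridline: x 0.7621, y 1.3000 (then +1.1547 / +2.0000)
    (5,2) via x @ 0.7621  # hit
  → r_1 = 0.7621
beam 2: φ=90°, α=120°
  direction (-0.5000, 0.8660); cell (4,2); t to first gridline: x 0.6800, y 0.7506 (then +2.0000 / +1.1547)
    (3,2) via x @ 0.6800
    (3,3) via y @ 0.7506
    (3,4) via y @ 1.9053
    (2,4) via x @ 2.6800
    (2,5) via y @ 3.0600
    (2,6) via y @ 4.2147
    (1,6) via x @ 4.6800
    (1,7) via y @ 5.3694
    (1,8) via y @ 6.5241  # hit
  → r_2 = 6.5241
beam 3: φ=180°, α=210°
  direction (-0.8660, -0.5000); cell (4,2); t to first gridline: x 0.3926, y 0.7000 (then +1.1547 / +2.0000)
    (3,2) via x @ 0.3926
    (3,1) via y @ 0.7000
    (2,1) via x @ 1.5473
    (2,0) via y @ 2.7000  # hit
  → r_3 = 2.7000
beam 4: φ=270°, α=300°
  direction (0.5000, -0.8660); cell (4,2); t to first gridline: x 1.3200, y 0.4041 (then +2.0000 / +1.1547)
    (4,1) via y @ 0.4041
    (5,1) via x @ 1.3200  # hit
  → r_4 = 1.3200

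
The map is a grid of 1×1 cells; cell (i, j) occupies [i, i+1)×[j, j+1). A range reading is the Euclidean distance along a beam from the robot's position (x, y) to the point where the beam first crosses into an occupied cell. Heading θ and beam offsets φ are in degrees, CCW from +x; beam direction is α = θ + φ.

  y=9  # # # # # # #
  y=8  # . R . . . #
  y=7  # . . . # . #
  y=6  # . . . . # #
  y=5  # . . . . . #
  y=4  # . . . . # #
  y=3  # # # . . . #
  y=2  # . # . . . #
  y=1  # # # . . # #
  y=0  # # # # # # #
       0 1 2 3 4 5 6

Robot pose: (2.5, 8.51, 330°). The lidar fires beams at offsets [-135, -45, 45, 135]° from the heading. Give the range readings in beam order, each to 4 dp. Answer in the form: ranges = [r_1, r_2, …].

beam 1: φ=-135°, α=195°
  cosα=-0.9659 sinα=-0.2588 | (2,8) | tMaxX 0.5176 tMaxY 1.9705 | tΔX 1.0353 tΔY 3.8637
    t=0.5176 [x] (1,8)
    t=1.5529 [x] (0,8) — stop
  → r_1 = 1.5529
beam 2: φ=-45°, α=285°
  cosα=0.2588 sinα=-0.9659 | (2,8) | tMaxX 1.9319 tMaxY 0.5280 | tΔX 3.8637 tΔY 1.0353
    t=0.5280 [y] (2,7)
    t=1.5633 [y] (2,6)
    t=1.9319 [x] (3,6)
    t=2.5985 [y] (3,5)
    t=3.6338 [y] (3,4)
    t=4.6691 [y] (3,3)
    t=5.7044 [y] (3,2)
    t=5.7956 [x] (4,2)
    t=6.7396 [y] (4,1)
    t=7.7749 [y] (4,0) — stop
  → r_2 = 7.7749
beam 3: φ=45°, α=15°
  cosα=0.9659 sinα=0.2588 | (2,8) | tMaxX 0.5176 tMaxY 1.8932 | tΔX 1.0353 tΔY 3.8637
    t=0.5176 [x] (3,8)
    t=1.5529 [x] (4,8)
    t=1.8932 [y] (4,9) — stop
  → r_3 = 1.8932
beam 4: φ=135°, α=105°
  cosα=-0.2588 sinα=0.9659 | (2,8) | tMaxX 1.9319 tMaxY 0.5073 | tΔX 3.8637 tΔY 1.0353
    t=0.5073 [y] (2,9) — stop
  → r_4 = 0.5073

ranges = [1.5529, 7.7749, 1.8932, 0.5073]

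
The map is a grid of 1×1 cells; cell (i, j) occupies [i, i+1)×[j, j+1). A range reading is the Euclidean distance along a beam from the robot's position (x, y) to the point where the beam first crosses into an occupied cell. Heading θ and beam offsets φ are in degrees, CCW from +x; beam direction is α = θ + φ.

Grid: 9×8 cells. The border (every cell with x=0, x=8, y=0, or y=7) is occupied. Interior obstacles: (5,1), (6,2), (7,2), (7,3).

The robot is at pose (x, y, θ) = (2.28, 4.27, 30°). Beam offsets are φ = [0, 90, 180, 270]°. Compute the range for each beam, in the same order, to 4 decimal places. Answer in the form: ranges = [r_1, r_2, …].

beam 1: φ=0°, α=30°
  dir = (cos 30°, sin 30°) = (0.8660, 0.5000); from cell (2,4)
  next x-line at t=0.8314, next y-line at t=1.4600; Δt_x=1.1547, Δt_y=2.0000
    x: enter (3,4) at t=0.8314
    y: enter (3,5) at t=1.4600
    x: enter (4,5) at t=1.9861
    x: enter (5,5) at t=3.1408
    y: enter (5,6) at t=3.4600
    x: enter (6,6) at t=4.2955
    x: enter (7,6) at t=5.4502
    y: enter (7,7) at t=5.4600 ← occupied
  → r_1 = 5.4600
beam 2: φ=90°, α=120°
  dir = (cos 120°, sin 120°) = (-0.5000, 0.8660); from cell (2,4)
  next x-line at t=0.5600, next y-line at t=0.8429; Δt_x=2.0000, Δt_y=1.1547
    x: enter (1,4) at t=0.5600
    y: enter (1,5) at t=0.8429
    y: enter (1,6) at t=1.9976
    x: enter (0,6) at t=2.5600 ← occupied
  → r_2 = 2.5600
beam 3: φ=180°, α=210°
  dir = (cos 210°, sin 210°) = (-0.8660, -0.5000); from cell (2,4)
  next x-line at t=0.3233, next y-line at t=0.5400; Δt_x=1.1547, Δt_y=2.0000
    x: enter (1,4) at t=0.3233
    y: enter (1,3) at t=0.5400
    x: enter (0,3) at t=1.4780 ← occupied
  → r_3 = 1.4780
beam 4: φ=270°, α=300°
  dir = (cos 300°, sin 300°) = (0.5000, -0.8660); from cell (2,4)
  next x-line at t=1.4400, next y-line at t=0.3118; Δt_x=2.0000, Δt_y=1.1547
    y: enter (2,3) at t=0.3118
    x: enter (3,3) at t=1.4400
    y: enter (3,2) at t=1.4665
    y: enter (3,1) at t=2.6212
    x: enter (4,1) at t=3.4400
    y: enter (4,0) at t=3.7759 ← occupied
  → r_4 = 3.7759

ranges = [5.4600, 2.5600, 1.4780, 3.7759]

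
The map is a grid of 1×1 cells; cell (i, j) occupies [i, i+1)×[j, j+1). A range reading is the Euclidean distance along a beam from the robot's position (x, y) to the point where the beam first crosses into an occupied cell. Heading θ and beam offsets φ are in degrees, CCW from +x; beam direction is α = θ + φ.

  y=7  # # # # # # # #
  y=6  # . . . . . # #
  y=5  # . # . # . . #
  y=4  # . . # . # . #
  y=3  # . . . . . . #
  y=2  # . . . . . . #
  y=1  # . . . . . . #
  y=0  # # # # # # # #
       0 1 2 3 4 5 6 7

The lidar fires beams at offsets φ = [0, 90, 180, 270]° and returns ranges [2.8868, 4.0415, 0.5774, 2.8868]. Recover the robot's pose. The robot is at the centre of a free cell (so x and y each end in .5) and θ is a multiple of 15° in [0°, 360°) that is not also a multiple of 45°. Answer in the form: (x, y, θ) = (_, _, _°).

(x, y, θ) = (3.5, 3.5, 240°)

Enumerate (i+0.5, j+0.5, θ) over the 31 free cells and 16 admissible headings. For each, cast all 4 beams and compare to the given ranges.
  (4.5, 4.5, 195°): beam 1 = 0.5176 ≠ 2.8868 ✗
  (4.5, 2.5, 330°): beam 2 = 1.7321 ≠ 4.0415 ✗
  (3.5, 1.5, 255°): beam 1 = 0.5176 ≠ 2.8868 ✗
  (4.5, 4.5, 345°): beam 1 = 0.5176 ≠ 2.8868 ✗
  (3.5, 3.5, 150°): beam 2 = 2.8868 ≠ 4.0415 ✗
  …
  (3.5, 3.5, 240°): r_1=2.8868, r_2=4.0415, r_3=0.5774, r_4=2.8868 — all match ✓
No second candidate reproduces the full scan.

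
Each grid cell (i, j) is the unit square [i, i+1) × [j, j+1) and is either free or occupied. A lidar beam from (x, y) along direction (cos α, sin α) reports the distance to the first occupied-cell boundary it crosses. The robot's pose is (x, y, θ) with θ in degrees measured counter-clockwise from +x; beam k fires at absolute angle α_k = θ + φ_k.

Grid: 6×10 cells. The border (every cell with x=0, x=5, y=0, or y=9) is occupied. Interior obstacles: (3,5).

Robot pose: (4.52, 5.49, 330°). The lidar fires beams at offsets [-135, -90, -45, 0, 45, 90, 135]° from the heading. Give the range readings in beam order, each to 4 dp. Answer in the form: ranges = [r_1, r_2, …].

ranges = [0.5383, 5.1846, 1.8546, 0.5543, 0.4969, 0.9600, 3.6338]

beam 1: φ=-135°, α=195°
  cosα=-0.9659 sinα=-0.2588 | (4,5) | tMaxX 0.5383 tMaxY 1.8932 | tΔX 1.0353 tΔY 3.8637
    t=0.5383 [x] (3,5) — stop
  → r_1 = 0.5383
beam 2: φ=-90°, α=240°
  cosα=-0.5000 sinα=-0.8660 | (4,5) | tMaxX 1.0400 tMaxY 0.5658 | tΔX 2.0000 tΔY 1.1547
    t=0.5658 [y] (4,4)
    t=1.0400 [x] (3,4)
    t=1.7205 [y] (3,3)
    t=2.8752 [y] (3,2)
    t=3.0400 [x] (2,2)
    t=4.0299 [y] (2,1)
    t=5.0400 [x] (1,1)
    t=5.1846 [y] (1,0) — stop
  → r_2 = 5.1846
beam 3: φ=-45°, α=285°
  cosα=0.2588 sinα=-0.9659 | (4,5) | tMaxX 1.8546 tMaxY 0.5073 | tΔX 3.8637 tΔY 1.0353
    t=0.5073 [y] (4,4)
    t=1.5426 [y] (4,3)
    t=1.8546 [x] (5,3) — stop
  → r_3 = 1.8546
beam 4: φ=0°, α=330°
  cosα=0.8660 sinα=-0.5000 | (4,5) | tMaxX 0.5543 tMaxY 0.9800 | tΔX 1.1547 tΔY 2.0000
    t=0.5543 [x] (5,5) — stop
  → r_4 = 0.5543
beam 5: φ=45°, α=15°
  cosα=0.9659 sinα=0.2588 | (4,5) | tMaxX 0.4969 tMaxY 1.9705 | tΔX 1.0353 tΔY 3.8637
    t=0.4969 [x] (5,5) — stop
  → r_5 = 0.4969
beam 6: φ=90°, α=60°
  cosα=0.5000 sinα=0.8660 | (4,5) | tMaxX 0.9600 tMaxY 0.5889 | tΔX 2.0000 tΔY 1.1547
    t=0.5889 [y] (4,6)
    t=0.9600 [x] (5,6) — stop
  → r_6 = 0.9600
beam 7: φ=135°, α=105°
  cosα=-0.2588 sinα=0.9659 | (4,5) | tMaxX 2.0091 tMaxY 0.5280 | tΔX 3.8637 tΔY 1.0353
    t=0.5280 [y] (4,6)
    t=1.5633 [y] (4,7)
    t=2.0091 [x] (3,7)
    t=2.5985 [y] (3,8)
    t=3.6338 [y] (3,9) — stop
  → r_7 = 3.6338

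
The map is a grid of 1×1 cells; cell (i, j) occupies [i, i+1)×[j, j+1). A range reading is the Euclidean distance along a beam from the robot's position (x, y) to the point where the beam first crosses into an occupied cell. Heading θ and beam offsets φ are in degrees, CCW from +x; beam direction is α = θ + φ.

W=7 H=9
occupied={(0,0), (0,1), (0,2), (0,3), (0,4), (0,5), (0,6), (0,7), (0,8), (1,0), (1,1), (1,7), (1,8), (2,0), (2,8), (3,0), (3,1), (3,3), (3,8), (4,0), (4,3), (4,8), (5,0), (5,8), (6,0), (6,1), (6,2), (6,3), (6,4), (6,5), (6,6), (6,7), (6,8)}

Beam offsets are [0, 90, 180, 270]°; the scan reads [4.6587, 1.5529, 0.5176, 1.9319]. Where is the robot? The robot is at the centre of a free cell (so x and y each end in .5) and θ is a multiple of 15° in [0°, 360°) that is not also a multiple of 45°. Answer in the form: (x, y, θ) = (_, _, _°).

Candidates: 30 free-cell centres × 16 headings = 480 poses. Raycast each; keep the one whose scan matches to 4 dp.
  (4.5, 4.5, 30°): beam 1 = 1.7321 ≠ 4.6587 ✗
  (2.5, 4.5, 300°): beam 1 = 1.0000 ≠ 4.6587 ✗
  (5.5, 7.5, 75°): beam 1 = 0.5176 ≠ 4.6587 ✗
  (2.5, 7.5, 285°): beam 1 = 3.6235 ≠ 4.6587 ✗
  …
  (1.5, 5.5, 345°): r_1=4.6587, r_2=1.5529, r_3=0.5176, r_4=1.9319 — all match ✓
Only this pose fits every beam.

(x, y, θ) = (1.5, 5.5, 345°)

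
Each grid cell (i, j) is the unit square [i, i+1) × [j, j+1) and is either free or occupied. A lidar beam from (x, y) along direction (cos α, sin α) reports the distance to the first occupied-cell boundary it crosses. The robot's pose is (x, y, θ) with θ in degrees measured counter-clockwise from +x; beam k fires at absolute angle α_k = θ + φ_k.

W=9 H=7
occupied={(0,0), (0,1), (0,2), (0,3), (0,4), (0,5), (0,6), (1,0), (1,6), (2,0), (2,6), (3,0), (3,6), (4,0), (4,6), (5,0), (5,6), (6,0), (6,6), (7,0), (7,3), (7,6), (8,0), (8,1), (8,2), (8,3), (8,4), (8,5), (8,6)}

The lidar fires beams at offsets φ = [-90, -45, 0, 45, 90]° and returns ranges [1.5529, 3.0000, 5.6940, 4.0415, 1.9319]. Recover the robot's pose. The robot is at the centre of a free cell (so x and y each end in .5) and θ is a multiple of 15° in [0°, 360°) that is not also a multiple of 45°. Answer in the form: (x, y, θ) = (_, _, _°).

Enumerate (i+0.5, j+0.5, θ) over the 34 free cells and 16 admissible headings. For each, cast all 5 beams and compare to the given ranges.
  (7.5, 2.5, 300°): beam 1 = 3.0000 ≠ 1.5529 ✗
  (2.5, 1.5, 255°): beam 2 = 1.0000 ≠ 3.0000 ✗
  (1.5, 3.5, 60°): beam 1 = 5.0000 ≠ 1.5529 ✗
  (5.5, 3.5, 60°): beam 1 = 2.8868 ≠ 1.5529 ✗
  (4.5, 2.5, 345°): beam 2 = 1.7321 ≠ 3.0000 ✗
  …
  (1.5, 2.5, 15°): r_1=1.5529, r_2=3.0000, r_3=5.6940, r_4=4.0415, r_5=1.9319 — all match ✓
Unique over the lattice → pose = (1.5, 2.5, 15°).

(x, y, θ) = (1.5, 2.5, 15°)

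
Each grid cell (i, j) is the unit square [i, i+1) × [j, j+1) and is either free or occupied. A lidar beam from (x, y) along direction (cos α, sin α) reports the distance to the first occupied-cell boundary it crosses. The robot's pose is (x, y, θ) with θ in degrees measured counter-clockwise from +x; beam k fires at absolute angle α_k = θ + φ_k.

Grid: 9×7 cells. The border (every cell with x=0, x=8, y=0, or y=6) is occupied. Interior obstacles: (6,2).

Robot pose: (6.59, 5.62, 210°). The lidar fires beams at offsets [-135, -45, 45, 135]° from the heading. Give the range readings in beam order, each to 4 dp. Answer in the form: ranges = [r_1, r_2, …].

beam 1: φ=-135°, α=75°
  d=(0.2588,0.9659)  start (6,5)  tX=1.5841 tY=0.3934  stride 1/|dx|=3.8637 1/|dy|=1.0353
    cross y-line → (6,6), t=0.3934 (wall)
  → r_1 = 0.3934
beam 2: φ=-45°, α=165°
  d=(-0.9659,0.2588)  start (6,5)  tX=0.6108 tY=1.4682  stride 1/|dx|=1.0353 1/|dy|=3.8637
    cross x-line → (5,5), t=0.6108
    cross y-line → (5,6), t=1.4682 (wall)
  → r_2 = 1.4682
beam 3: φ=45°, α=255°
  d=(-0.2588,-0.9659)  start (6,5)  tX=2.2796 tY=0.6419  stride 1/|dx|=3.8637 1/|dy|=1.0353
    cross y-line → (6,4), t=0.6419
    cross y-line → (6,3), t=1.6771
    cross x-line → (5,3), t=2.2796
    cross y-line → (5,2), t=2.7124
    cross y-line → (5,1), t=3.7477
    cross y-line → (5,0), t=4.7830 (wall)
  → r_3 = 4.7830
beam 4: φ=135°, α=345°
  d=(0.9659,-0.2588)  start (6,5)  tX=0.4245 tY=2.3955  stride 1/|dx|=1.0353 1/|dy|=3.8637
    cross x-line → (7,5), t=0.4245
    cross x-line → (8,5), t=1.4597 (wall)
  → r_4 = 1.4597

ranges = [0.3934, 1.4682, 4.7830, 1.4597]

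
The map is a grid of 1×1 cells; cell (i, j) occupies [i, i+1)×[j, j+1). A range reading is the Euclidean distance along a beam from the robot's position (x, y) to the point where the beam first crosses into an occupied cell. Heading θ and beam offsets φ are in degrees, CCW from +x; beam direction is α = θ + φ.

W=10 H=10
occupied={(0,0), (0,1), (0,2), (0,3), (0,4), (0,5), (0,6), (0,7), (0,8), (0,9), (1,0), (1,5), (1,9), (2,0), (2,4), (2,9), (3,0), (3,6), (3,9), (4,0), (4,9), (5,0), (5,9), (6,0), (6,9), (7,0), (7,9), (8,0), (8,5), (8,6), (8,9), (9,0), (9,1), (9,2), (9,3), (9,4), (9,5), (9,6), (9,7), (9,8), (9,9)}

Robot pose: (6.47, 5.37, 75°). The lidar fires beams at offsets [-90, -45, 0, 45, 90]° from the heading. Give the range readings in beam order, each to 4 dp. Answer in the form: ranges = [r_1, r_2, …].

beam 1: φ=-90°, α=345°
  cosα=0.9659 sinα=-0.2588 | (6,5) | tMaxX 0.5487 tMaxY 1.4296 | tΔX 1.0353 tΔY 3.8637
    t=0.5487 [x] (7,5)
    t=1.4296 [y] (7,4)
    t=1.5840 [x] (8,4)
    t=2.6192 [x] (9,4) — stop
  → r_1 = 2.6192
beam 2: φ=-45°, α=30°
  cosα=0.8660 sinα=0.5000 | (6,5) | tMaxX 0.6120 tMaxY 1.2600 | tΔX 1.1547 tΔY 2.0000
    t=0.6120 [x] (7,5)
    t=1.2600 [y] (7,6)
    t=1.7667 [x] (8,6) — stop
  → r_2 = 1.7667
beam 3: φ=0°, α=75°
  cosα=0.2588 sinα=0.9659 | (6,5) | tMaxX 2.0478 tMaxY 0.6522 | tΔX 3.8637 tΔY 1.0353
    t=0.6522 [y] (6,6)
    t=1.6875 [y] (6,7)
    t=2.0478 [x] (7,7)
    t=2.7228 [y] (7,8)
    t=3.7581 [y] (7,9) — stop
  → r_3 = 3.7581
beam 4: φ=45°, α=120°
  cosα=-0.5000 sinα=0.8660 | (6,5) | tMaxX 0.9400 tMaxY 0.7275 | tΔX 2.0000 tΔY 1.1547
    t=0.7275 [y] (6,6)
    t=0.9400 [x] (5,6)
    t=1.8822 [y] (5,7)
    t=2.9400 [x] (4,7)
    t=3.0369 [y] (4,8)
    t=4.1916 [y] (4,9) — stop
  → r_4 = 4.1916
beam 5: φ=90°, α=165°
  cosα=-0.9659 sinα=0.2588 | (6,5) | tMaxX 0.4866 tMaxY 2.4341 | tΔX 1.0353 tΔY 3.8637
    t=0.4866 [x] (5,5)
    t=1.5219 [x] (4,5)
    t=2.4341 [y] (4,6)
    t=2.5571 [x] (3,6) — stop
  → r_5 = 2.5571

ranges = [2.6192, 1.7667, 3.7581, 4.1916, 2.5571]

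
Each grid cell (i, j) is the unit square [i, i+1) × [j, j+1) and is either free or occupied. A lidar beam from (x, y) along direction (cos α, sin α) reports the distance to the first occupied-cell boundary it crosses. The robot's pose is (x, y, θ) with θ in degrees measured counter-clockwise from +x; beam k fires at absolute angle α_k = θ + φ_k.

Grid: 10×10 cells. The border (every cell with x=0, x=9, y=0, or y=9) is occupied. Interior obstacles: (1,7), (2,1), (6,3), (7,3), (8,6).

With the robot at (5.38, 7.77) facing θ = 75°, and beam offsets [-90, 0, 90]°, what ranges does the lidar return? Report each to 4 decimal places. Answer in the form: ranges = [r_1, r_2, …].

ranges = [2.9751, 1.2734, 4.5345]

beam 1: φ=-90°, α=345°
  direction (0.9659, -0.2588); cell (5,7); t to first gridline: x 0.6419, y 2.9751 (then +1.0353 / +3.8637)
    (6,7) via x @ 0.6419
    (7,7) via x @ 1.6771
    (8,7) via x @ 2.7124
    (8,6) via y @ 2.9751  # hit
  → r_1 = 2.9751
beam 2: φ=0°, α=75°
  direction (0.2588, 0.9659); cell (5,7); t to first gridline: x 2.3955, y 0.2381 (then +3.8637 / +1.0353)
    (5,8) via y @ 0.2381
    (5,9) via y @ 1.2734  # hit
  → r_2 = 1.2734
beam 3: φ=90°, α=165°
  direction (-0.9659, 0.2588); cell (5,7); t to first gridline: x 0.3934, y 0.8887 (then +1.0353 / +3.8637)
    (4,7) via x @ 0.3934
    (4,8) via y @ 0.8887
    (3,8) via x @ 1.4287
    (2,8) via x @ 2.4640
    (1,8) via x @ 3.4992
    (0,8) via x @ 4.5345  # hit
  → r_3 = 4.5345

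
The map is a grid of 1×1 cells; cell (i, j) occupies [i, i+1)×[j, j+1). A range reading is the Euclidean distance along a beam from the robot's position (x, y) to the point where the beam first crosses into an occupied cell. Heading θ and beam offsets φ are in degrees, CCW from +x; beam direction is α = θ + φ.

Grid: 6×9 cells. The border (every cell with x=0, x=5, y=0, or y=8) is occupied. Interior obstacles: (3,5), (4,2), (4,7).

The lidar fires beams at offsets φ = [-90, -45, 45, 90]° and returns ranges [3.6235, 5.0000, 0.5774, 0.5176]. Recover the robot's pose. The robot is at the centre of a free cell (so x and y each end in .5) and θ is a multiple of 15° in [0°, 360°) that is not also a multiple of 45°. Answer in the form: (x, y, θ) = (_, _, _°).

The pose lattice has 25·16 = 400 candidates. Test each by forward raycasting.
  (1.5, 7.5, 210°): beam 1 = 0.5774 ≠ 3.6235 ✗
  (3.5, 4.5, 255°): beam 1 = 2.5882 ≠ 3.6235 ✗
  (1.5, 3.5, 75°): beam 1 = 2.5882 ≠ 3.6235 ✗
  …
  (1.5, 3.5, 105°): r_1=3.6235, r_2=5.0000, r_3=0.5774, r_4=0.5176 — all match ✓
No second candidate reproduces the full scan.

(x, y, θ) = (1.5, 3.5, 105°)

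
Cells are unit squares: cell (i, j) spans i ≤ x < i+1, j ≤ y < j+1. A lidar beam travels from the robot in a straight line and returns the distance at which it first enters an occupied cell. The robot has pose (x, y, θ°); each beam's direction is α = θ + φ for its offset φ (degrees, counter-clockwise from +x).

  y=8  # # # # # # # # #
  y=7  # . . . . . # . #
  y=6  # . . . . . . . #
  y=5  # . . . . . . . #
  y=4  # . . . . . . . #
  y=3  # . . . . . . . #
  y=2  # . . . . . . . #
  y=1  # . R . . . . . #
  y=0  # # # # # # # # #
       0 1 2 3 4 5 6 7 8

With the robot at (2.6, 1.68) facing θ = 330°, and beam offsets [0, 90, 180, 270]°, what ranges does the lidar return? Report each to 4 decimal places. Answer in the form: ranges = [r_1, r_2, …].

beam 1: φ=0°, α=330°
  dir = (cos 330°, sin 330°) = (0.8660, -0.5000); from cell (2,1)
  next x-line at t=0.4619, next y-line at t=1.3600; Δt_x=1.1547, Δt_y=2.0000
    x: enter (3,1) at t=0.4619
    y: enter (3,0) at t=1.3600 ← occupied
  → r_1 = 1.3600
beam 2: φ=90°, α=60°
  dir = (cos 60°, sin 60°) = (0.5000, 0.8660); from cell (2,1)
  next x-line at t=0.8000, next y-line at t=0.3695; Δt_x=2.0000, Δt_y=1.1547
    y: enter (2,2) at t=0.3695
    x: enter (3,2) at t=0.8000
    y: enter (3,3) at t=1.5242
    y: enter (3,4) at t=2.6789
    x: enter (4,4) at t=2.8000
    y: enter (4,5) at t=3.8336
    x: enter (5,5) at t=4.8000
    y: enter (5,6) at t=4.9883
    y: enter (5,7) at t=6.1430
    x: enter (6,7) at t=6.8000 ← occupied
  → r_2 = 6.8000
beam 3: φ=180°, α=150°
  dir = (cos 150°, sin 150°) = (-0.8660, 0.5000); from cell (2,1)
  next x-line at t=0.6928, next y-line at t=0.6400; Δt_x=1.1547, Δt_y=2.0000
    y: enter (2,2) at t=0.6400
    x: enter (1,2) at t=0.6928
    x: enter (0,2) at t=1.8475 ← occupied
  → r_3 = 1.8475
beam 4: φ=270°, α=240°
  dir = (cos 240°, sin 240°) = (-0.5000, -0.8660); from cell (2,1)
  next x-line at t=1.2000, next y-line at t=0.7852; Δt_x=2.0000, Δt_y=1.1547
    y: enter (2,0) at t=0.7852 ← occupied
  → r_4 = 0.7852

ranges = [1.3600, 6.8000, 1.8475, 0.7852]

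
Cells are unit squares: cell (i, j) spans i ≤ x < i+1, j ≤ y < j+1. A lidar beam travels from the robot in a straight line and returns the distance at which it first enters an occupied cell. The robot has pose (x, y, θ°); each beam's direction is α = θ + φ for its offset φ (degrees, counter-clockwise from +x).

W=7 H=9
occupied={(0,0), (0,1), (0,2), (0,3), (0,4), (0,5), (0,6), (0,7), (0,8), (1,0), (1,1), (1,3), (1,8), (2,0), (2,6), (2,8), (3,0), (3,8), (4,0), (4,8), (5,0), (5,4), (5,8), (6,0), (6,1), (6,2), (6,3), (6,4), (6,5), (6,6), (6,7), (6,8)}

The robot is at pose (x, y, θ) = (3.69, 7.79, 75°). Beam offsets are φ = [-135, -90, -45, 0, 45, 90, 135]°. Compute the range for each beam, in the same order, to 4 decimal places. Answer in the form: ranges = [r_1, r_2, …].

beam 1: φ=-135°, α=300°
  cosα=0.5000 sinα=-0.8660 | (3,7) | tMaxX 0.6200 tMaxY 0.9122 | tΔX 2.0000 tΔY 1.1547
    t=0.6200 [x] (4,7)
    t=0.9122 [y] (4,6)
    t=2.0669 [y] (4,5)
    t=2.6200 [x] (5,5)
    t=3.2216 [y] (5,4) — stop
  → r_1 = 3.2216
beam 2: φ=-90°, α=345°
  cosα=0.9659 sinα=-0.2588 | (3,7) | tMaxX 0.3209 tMaxY 3.0523 | tΔX 1.0353 tΔY 3.8637
    t=0.3209 [x] (4,7)
    t=1.3562 [x] (5,7)
    t=2.3915 [x] (6,7) — stop
  → r_2 = 2.3915
beam 3: φ=-45°, α=30°
  cosα=0.8660 sinα=0.5000 | (3,7) | tMaxX 0.3580 tMaxY 0.4200 | tΔX 1.1547 tΔY 2.0000
    t=0.3580 [x] (4,7)
    t=0.4200 [y] (4,8) — stop
  → r_3 = 0.4200
beam 4: φ=0°, α=75°
  cosα=0.2588 sinα=0.9659 | (3,7) | tMaxX 1.1977 tMaxY 0.2174 | tΔX 3.8637 tΔY 1.0353
    t=0.2174 [y] (3,8) — stop
  → r_4 = 0.2174
beam 5: φ=45°, α=120°
  cosα=-0.5000 sinα=0.8660 | (3,7) | tMaxX 1.3800 tMaxY 0.2425 | tΔX 2.0000 tΔY 1.1547
    t=0.2425 [y] (3,8) — stop
  → r_5 = 0.2425
beam 6: φ=90°, α=165°
  cosα=-0.9659 sinα=0.2588 | (3,7) | tMaxX 0.7143 tMaxY 0.8114 | tΔX 1.0353 tΔY 3.8637
    t=0.7143 [x] (2,7)
    t=0.8114 [y] (2,8) — stop
  → r_6 = 0.8114
beam 7: φ=135°, α=210°
  cosα=-0.8660 sinα=-0.5000 | (3,7) | tMaxX 0.7967 tMaxY 1.5800 | tΔX 1.1547 tΔY 2.0000
    t=0.7967 [x] (2,7)
    t=1.5800 [y] (2,6) — stop
  → r_7 = 1.5800

ranges = [3.2216, 2.3915, 0.4200, 0.2174, 0.2425, 0.8114, 1.5800]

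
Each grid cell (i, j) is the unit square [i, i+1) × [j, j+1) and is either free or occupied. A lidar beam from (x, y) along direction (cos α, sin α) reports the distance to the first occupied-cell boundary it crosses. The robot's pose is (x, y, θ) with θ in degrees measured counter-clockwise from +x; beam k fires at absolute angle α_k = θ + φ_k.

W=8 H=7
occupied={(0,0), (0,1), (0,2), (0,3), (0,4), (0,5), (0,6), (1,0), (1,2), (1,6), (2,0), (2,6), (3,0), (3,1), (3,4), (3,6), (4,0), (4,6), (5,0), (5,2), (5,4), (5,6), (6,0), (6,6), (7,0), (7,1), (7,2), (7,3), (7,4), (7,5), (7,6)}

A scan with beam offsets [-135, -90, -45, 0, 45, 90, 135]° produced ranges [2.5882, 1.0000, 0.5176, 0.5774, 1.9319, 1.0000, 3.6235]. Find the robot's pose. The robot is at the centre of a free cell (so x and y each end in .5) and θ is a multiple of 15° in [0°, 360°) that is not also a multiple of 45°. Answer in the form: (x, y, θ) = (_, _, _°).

(x, y, θ) = (4.5, 5.5, 120°)

Enumerate (i+0.5, j+0.5, θ) over the 25 free cells and 16 admissible headings. For each, cast all 7 beams and compare to the given ranges.
  (1.5, 1.5, 240°): beam 1 = 0.5176 ≠ 2.5882 ✗
  (1.5, 1.5, 255°): beam 1 = 0.5774 ≠ 2.5882 ✗
  (2.5, 3.5, 240°): beam 2 = 1.7321 ≠ 1.0000 ✗
  (4.5, 1.5, 285°): beam 1 = 0.5774 ≠ 2.5882 ✗
  …
  (4.5, 5.5, 120°): r_1=2.5882, r_2=1.0000, r_3=0.5176, r_4=0.5774, r_5=1.9319, r_6=1.0000, r_7=3.6235 — all match ✓
Only this pose fits every beam.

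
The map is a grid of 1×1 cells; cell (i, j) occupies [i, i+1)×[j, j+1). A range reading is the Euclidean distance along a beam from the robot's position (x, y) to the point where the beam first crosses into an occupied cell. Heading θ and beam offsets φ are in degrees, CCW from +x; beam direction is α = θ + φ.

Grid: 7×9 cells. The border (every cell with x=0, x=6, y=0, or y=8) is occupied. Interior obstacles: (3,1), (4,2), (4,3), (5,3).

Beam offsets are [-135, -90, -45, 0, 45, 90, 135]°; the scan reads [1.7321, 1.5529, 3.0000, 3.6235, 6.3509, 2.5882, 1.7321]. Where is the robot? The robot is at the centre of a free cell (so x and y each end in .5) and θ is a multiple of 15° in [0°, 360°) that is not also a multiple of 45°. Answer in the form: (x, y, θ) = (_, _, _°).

Enumerate (i+0.5, j+0.5, θ) over the 31 free cells and 16 admissible headings. For each, cast all 7 beams and compare to the given ranges.
  (2.5, 2.5, 210°): beam 1 = 5.6940 ≠ 1.7321 ✗
  (2.5, 3.5, 120°): beam 1 = 1.5529 ≠ 1.7321 ✗
  (2.5, 2.5, 105°): beam 1 = 1.0000 ≠ 1.7321 ✗
  …
  (4.5, 6.5, 195°): r_1=1.7321, r_2=1.5529, r_3=3.0000, r_4=3.6235, r_5=6.3509, r_6=2.5882, r_7=1.7321 — all match ✓
Unique over the lattice → pose = (4.5, 6.5, 195°).

(x, y, θ) = (4.5, 6.5, 195°)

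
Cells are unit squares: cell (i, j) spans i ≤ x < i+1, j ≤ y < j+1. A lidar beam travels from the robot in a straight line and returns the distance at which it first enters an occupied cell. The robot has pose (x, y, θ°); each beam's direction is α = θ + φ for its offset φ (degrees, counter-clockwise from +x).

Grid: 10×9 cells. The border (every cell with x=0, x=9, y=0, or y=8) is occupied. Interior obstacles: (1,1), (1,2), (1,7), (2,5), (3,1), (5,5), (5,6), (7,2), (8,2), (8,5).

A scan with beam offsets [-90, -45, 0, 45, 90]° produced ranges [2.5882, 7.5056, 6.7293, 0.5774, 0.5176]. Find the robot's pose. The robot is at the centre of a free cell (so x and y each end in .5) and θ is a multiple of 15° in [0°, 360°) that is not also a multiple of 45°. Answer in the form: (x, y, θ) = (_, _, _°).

Enumerate (i+0.5, j+0.5, θ) over the 46 free cells and 16 admissible headings. For each, cast all 5 beams and compare to the given ranges.
  (3.5, 7.5, 240°): beam 1 = 1.0000 ≠ 2.5882 ✗
  (6.5, 3.5, 120°): beam 1 = 2.8868 ≠ 2.5882 ✗
  (5.5, 7.5, 300°): beam 1 = 3.0000 ≠ 2.5882 ✗
  (6.5, 5.5, 120°): beam 1 = 2.8868 ≠ 2.5882 ✗
  (3.5, 7.5, 15°): beam 1 = 6.7293 ≠ 2.5882 ✗
  …
  (4.5, 1.5, 105°): r_1=2.5882, r_2=7.5056, r_3=6.7293, r_4=0.5774, r_5=0.5176 — all match ✓
Only this pose fits every beam.

(x, y, θ) = (4.5, 1.5, 105°)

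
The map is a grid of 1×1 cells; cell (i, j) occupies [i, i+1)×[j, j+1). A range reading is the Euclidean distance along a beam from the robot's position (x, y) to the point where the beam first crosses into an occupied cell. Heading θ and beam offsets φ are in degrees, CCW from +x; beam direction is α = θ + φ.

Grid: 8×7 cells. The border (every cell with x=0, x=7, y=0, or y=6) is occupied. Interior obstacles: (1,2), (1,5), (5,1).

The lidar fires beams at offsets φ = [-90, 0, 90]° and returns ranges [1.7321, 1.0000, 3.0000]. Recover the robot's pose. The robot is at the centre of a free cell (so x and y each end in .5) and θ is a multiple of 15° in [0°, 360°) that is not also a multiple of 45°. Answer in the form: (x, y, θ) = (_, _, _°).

(x, y, θ) = (2.5, 3.5, 240°)

The pose lattice has 27·16 = 432 candidates. Test each by forward raycasting.
  (4.5, 1.5, 15°): beam 1 = 0.5176 ≠ 1.7321 ✗
  (3.5, 4.5, 195°): beam 1 = 1.5529 ≠ 1.7321 ✗
  (1.5, 3.5, 285°): beam 1 = 0.5176 ≠ 1.7321 ✗
  …
  (2.5, 3.5, 240°): r_1=1.7321, r_2=1.0000, r_3=3.0000 — all match ✓
Unique over the lattice → pose = (2.5, 3.5, 240°).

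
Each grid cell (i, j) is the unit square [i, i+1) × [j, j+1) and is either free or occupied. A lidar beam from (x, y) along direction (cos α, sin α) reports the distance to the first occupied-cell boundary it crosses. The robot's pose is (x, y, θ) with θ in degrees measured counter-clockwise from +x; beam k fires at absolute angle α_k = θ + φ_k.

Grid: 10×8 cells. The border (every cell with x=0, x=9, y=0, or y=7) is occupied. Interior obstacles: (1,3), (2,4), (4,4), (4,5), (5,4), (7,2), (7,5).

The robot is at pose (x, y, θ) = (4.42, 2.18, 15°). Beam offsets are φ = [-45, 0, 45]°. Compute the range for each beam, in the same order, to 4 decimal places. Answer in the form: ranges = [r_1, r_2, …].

ranges = [2.3600, 2.6710, 2.1016]

beam 1: φ=-45°, α=330°
  cosα=0.8660 sinα=-0.5000 | (4,2) | tMaxX 0.6697 tMaxY 0.3600 | tΔX 1.1547 tΔY 2.0000
    t=0.3600 [y] (4,1)
    t=0.6697 [x] (5,1)
    t=1.8244 [x] (6,1)
    t=2.3600 [y] (6,0) — stop
  → r_1 = 2.3600
beam 2: φ=0°, α=15°
  cosα=0.9659 sinα=0.2588 | (4,2) | tMaxX 0.6005 tMaxY 3.1682 | tΔX 1.0353 tΔY 3.8637
    t=0.6005 [x] (5,2)
    t=1.6357 [x] (6,2)
    t=2.6710 [x] (7,2) — stop
  → r_2 = 2.6710
beam 3: φ=45°, α=60°
  cosα=0.5000 sinα=0.8660 | (4,2) | tMaxX 1.1600 tMaxY 0.9469 | tΔX 2.0000 tΔY 1.1547
    t=0.9469 [y] (4,3)
    t=1.1600 [x] (5,3)
    t=2.1016 [y] (5,4) — stop
  → r_3 = 2.1016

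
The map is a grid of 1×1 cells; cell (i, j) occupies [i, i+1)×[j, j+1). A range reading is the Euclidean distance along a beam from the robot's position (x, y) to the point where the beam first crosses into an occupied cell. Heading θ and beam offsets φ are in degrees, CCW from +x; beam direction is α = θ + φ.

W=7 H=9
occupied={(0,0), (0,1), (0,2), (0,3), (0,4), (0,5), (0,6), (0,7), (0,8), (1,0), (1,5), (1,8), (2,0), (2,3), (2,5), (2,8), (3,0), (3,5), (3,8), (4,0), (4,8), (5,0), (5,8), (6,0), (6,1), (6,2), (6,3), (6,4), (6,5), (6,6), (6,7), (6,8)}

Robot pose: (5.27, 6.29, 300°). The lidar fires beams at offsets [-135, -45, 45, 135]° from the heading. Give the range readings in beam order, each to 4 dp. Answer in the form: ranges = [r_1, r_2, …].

ranges = [4.4206, 5.4766, 0.7558, 1.7703]

beam 1: φ=-135°, α=165°
  d=(-0.9659,0.2588)  start (5,6)  tX=0.2795 tY=2.7432  stride 1/|dx|=1.0353 1/|dy|=3.8637
    cross x-line → (4,6), t=0.2795
    cross x-line → (3,6), t=1.3148
    cross x-line → (2,6), t=2.3501
    cross y-line → (2,7), t=2.7432
    cross x-line → (1,7), t=3.3854
    cross x-line → (0,7), t=4.4206 (wall)
  → r_1 = 4.4206
beam 2: φ=-45°, α=255°
  d=(-0.2588,-0.9659)  start (5,6)  tX=1.0432 tY=0.3002  stride 1/|dx|=3.8637 1/|dy|=1.0353
    cross y-line → (5,5), t=0.3002
    cross x-line → (4,5), t=1.0432
    cross y-line → (4,4), t=1.3355
    cross y-line → (4,3), t=2.3708
    cross y-line → (4,2), t=3.4061
    cross y-line → (4,1), t=4.4413
    cross x-line → (3,1), t=4.9069
    cross y-line → (3,0), t=5.4766 (wall)
  → r_2 = 5.4766
beam 3: φ=45°, α=345°
  d=(0.9659,-0.2588)  start (5,6)  tX=0.7558 tY=1.1205  stride 1/|dx|=1.0353 1/|dy|=3.8637
    cross x-line → (6,6), t=0.7558 (wall)
  → r_3 = 0.7558
beam 4: φ=135°, α=75°
  d=(0.2588,0.9659)  start (5,6)  tX=2.8205 tY=0.7350  stride 1/|dx|=3.8637 1/|dy|=1.0353
    cross y-line → (5,7), t=0.7350
    cross y-line → (5,8), t=1.7703 (wall)
  → r_4 = 1.7703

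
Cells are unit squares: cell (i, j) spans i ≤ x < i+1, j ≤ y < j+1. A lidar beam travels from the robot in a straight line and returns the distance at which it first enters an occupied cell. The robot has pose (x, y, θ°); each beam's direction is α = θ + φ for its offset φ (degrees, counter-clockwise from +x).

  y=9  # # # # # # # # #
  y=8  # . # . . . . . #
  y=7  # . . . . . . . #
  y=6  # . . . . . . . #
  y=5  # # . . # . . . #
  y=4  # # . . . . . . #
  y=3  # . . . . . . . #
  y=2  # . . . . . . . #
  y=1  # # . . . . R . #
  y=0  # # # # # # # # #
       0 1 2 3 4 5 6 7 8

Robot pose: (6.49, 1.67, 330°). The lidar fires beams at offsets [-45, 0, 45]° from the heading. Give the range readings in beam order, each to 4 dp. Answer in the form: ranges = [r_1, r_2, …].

beam 1: φ=-45°, α=285°
  d=(0.2588,-0.9659)  start (6,1)  tX=1.9705 tY=0.6936  stride 1/|dx|=3.8637 1/|dy|=1.0353
    cross y-line → (6,0), t=0.6936 (wall)
  → r_1 = 0.6936
beam 2: φ=0°, α=330°
  d=(0.8660,-0.5000)  start (6,1)  tX=0.5889 tY=1.3400  stride 1/|dx|=1.1547 1/|dy|=2.0000
    cross x-line → (7,1), t=0.5889
    cross y-line → (7,0), t=1.3400 (wall)
  → r_2 = 1.3400
beam 3: φ=45°, α=15°
  d=(0.9659,0.2588)  start (6,1)  tX=0.5280 tY=1.2750  stride 1/|dx|=1.0353 1/|dy|=3.8637
    cross x-line → (7,1), t=0.5280
    cross y-line → (7,2), t=1.2750
    cross x-line → (8,2), t=1.5633 (wall)
  → r_3 = 1.5633

ranges = [0.6936, 1.3400, 1.5633]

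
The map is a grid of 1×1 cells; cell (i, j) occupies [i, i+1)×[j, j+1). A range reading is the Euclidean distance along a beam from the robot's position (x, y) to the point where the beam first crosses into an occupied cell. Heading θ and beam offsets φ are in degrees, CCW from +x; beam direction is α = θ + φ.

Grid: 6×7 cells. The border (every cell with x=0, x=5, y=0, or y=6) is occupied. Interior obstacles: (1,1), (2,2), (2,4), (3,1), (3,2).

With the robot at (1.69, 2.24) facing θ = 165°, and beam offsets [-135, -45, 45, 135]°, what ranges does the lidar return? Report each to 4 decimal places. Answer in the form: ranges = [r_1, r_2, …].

beam 1: φ=-135°, α=30°
  direction (0.8660, 0.5000); cell (1,2); t to first gridline: x 0.3580, y 1.5200 (then +1.1547 / +2.0000)
    (2,2) via x @ 0.3580  # hit
  → r_1 = 0.3580
beam 2: φ=-45°, α=120°
  direction (-0.5000, 0.8660); cell (1,2); t to first gridline: x 1.3800, y 0.8776 (then +2.0000 / +1.1547)
    (1,3) via y @ 0.8776
    (0,3) via x @ 1.3800  # hit
  → r_2 = 1.3800
beam 3: φ=45°, α=210°
  direction (-0.8660, -0.5000); cell (1,2); t to first gridline: x 0.7967, y 0.4800 (then +1.1547 / +2.0000)
    (1,1) via y @ 0.4800  # hit
  → r_3 = 0.4800
beam 4: φ=135°, α=300°
  direction (0.5000, -0.8660); cell (1,2); t to first gridline: x 0.6200, y 0.2771 (then +2.0000 / +1.1547)
    (1,1) via y @ 0.2771  # hit
  → r_4 = 0.2771

ranges = [0.3580, 1.3800, 0.4800, 0.2771]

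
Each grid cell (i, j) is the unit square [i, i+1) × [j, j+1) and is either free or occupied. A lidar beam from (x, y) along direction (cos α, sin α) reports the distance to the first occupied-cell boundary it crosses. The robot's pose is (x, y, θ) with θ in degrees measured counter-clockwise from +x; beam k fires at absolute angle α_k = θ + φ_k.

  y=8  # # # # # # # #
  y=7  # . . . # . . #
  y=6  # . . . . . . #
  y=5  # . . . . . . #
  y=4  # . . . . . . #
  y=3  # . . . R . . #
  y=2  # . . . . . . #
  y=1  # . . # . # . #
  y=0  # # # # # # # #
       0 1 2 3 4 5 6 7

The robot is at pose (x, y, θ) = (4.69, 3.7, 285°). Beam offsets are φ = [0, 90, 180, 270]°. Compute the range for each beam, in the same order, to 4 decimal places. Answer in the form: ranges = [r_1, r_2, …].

ranges = [1.7600, 2.3915, 4.4517, 3.8202]

beam 1: φ=0°, α=285°
  dir = (cos 285°, sin 285°) = (0.2588, -0.9659); from cell (4,3)
  next x-line at t=1.1977, next y-line at t=0.7247; Δt_x=3.8637, Δt_y=1.0353
    y: enter (4,2) at t=0.7247
    x: enter (5,2) at t=1.1977
    y: enter (5,1) at t=1.7600 ← occupied
  → r_1 = 1.7600
beam 2: φ=90°, α=15°
  dir = (cos 15°, sin 15°) = (0.9659, 0.2588); from cell (4,3)
  next x-line at t=0.3209, next y-line at t=1.1591; Δt_x=1.0353, Δt_y=3.8637
    x: enter (5,3) at t=0.3209
    y: enter (5,4) at t=1.1591
    x: enter (6,4) at t=1.3562
    x: enter (7,4) at t=2.3915 ← occupied
  → r_2 = 2.3915
beam 3: φ=180°, α=105°
  dir = (cos 105°, sin 105°) = (-0.2588, 0.9659); from cell (4,3)
  next x-line at t=2.6660, next y-line at t=0.3106; Δt_x=3.8637, Δt_y=1.0353
    y: enter (4,4) at t=0.3106
    y: enter (4,5) at t=1.3459
    y: enter (4,6) at t=2.3811
    x: enter (3,6) at t=2.6660
    y: enter (3,7) at t=3.4164
    y: enter (3,8) at t=4.4517 ← occupied
  → r_3 = 4.4517
beam 4: φ=270°, α=195°
  dir = (cos 195°, sin 195°) = (-0.9659, -0.2588); from cell (4,3)
  next x-line at t=0.7143, next y-line at t=2.7046; Δt_x=1.0353, Δt_y=3.8637
    x: enter (3,3) at t=0.7143
    x: enter (2,3) at t=1.7496
    y: enter (2,2) at t=2.7046
    x: enter (1,2) at t=2.7849
    x: enter (0,2) at t=3.8202 ← occupied
  → r_4 = 3.8202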